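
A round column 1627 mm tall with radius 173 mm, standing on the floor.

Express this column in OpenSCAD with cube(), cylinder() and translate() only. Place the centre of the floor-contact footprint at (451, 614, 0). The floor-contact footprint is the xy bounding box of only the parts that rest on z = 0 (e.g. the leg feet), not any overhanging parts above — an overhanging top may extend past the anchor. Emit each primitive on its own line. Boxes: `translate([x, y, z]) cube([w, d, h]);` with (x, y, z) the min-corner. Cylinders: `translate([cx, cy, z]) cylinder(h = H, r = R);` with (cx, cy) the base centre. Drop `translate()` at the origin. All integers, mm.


translate([451, 614, 0]) cylinder(h = 1627, r = 173);


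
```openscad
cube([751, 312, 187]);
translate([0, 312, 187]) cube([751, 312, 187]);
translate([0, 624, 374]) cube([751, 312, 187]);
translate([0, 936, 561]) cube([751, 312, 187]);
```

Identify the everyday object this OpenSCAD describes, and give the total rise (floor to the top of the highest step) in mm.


A staircase. The total rise is 748 mm.

4 identical blocks, each offset up and back from the previous — a staircase. Each step is 187 mm tall and there are 4 of them, so the total rise is 4 × 187 = 748 mm.


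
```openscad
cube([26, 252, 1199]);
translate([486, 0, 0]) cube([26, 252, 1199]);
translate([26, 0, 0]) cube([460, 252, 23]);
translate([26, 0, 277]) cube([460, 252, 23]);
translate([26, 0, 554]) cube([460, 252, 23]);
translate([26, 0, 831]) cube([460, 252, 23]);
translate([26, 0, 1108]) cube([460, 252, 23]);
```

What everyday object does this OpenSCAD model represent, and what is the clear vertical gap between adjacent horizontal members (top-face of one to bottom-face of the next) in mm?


A bookshelf. The clear shelf gap is 254 mm.

Two tall side panels with 5 horizontal boards between them — a bookshelf. The first two shelf undersides are at z = 0 and z = 277; with shelf thickness 23, the clear gap is 277 − 0 − 23 = 254 mm.


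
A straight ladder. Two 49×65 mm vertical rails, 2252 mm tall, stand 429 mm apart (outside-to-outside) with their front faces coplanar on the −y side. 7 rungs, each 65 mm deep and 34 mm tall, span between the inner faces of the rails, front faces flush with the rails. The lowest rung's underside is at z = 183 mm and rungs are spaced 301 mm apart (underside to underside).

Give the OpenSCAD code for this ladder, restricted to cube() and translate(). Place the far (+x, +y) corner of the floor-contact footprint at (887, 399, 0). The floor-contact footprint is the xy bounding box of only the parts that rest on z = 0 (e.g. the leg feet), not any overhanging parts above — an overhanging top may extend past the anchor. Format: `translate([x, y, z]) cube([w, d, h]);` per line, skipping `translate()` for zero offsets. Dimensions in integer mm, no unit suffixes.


translate([458, 334, 0]) cube([49, 65, 2252]);
translate([838, 334, 0]) cube([49, 65, 2252]);
translate([507, 334, 183]) cube([331, 65, 34]);
translate([507, 334, 484]) cube([331, 65, 34]);
translate([507, 334, 785]) cube([331, 65, 34]);
translate([507, 334, 1086]) cube([331, 65, 34]);
translate([507, 334, 1387]) cube([331, 65, 34]);
translate([507, 334, 1688]) cube([331, 65, 34]);
translate([507, 334, 1989]) cube([331, 65, 34]);


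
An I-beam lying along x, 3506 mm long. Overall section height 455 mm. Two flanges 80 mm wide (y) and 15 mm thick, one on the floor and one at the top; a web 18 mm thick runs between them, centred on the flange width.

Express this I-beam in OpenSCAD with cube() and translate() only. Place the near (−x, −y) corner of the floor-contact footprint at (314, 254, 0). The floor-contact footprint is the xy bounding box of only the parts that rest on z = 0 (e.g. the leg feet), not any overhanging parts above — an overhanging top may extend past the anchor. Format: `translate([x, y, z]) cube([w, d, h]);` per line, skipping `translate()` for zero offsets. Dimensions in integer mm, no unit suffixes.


translate([314, 254, 0]) cube([3506, 80, 15]);
translate([314, 285, 15]) cube([3506, 18, 425]);
translate([314, 254, 440]) cube([3506, 80, 15]);


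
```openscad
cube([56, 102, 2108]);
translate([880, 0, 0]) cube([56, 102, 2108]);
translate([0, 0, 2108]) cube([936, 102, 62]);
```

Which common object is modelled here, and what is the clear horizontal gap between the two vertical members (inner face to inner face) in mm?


A door frame. The clear opening width is 824 mm.

Two 2108 mm tall posts with a header on top — a door frame. The left jamb is 56 mm wide at x = 0; the right jamb starts at x = 880. The clear opening is 880 − 56 = 824 mm.


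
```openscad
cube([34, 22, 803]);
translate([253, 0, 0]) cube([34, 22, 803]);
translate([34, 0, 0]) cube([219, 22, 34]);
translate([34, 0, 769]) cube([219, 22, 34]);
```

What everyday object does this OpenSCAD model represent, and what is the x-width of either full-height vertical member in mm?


A picture frame. The border width is 34 mm.

Four thin pieces enclosing a rectangular opening — a picture frame. The two full-height stiles are 803 mm tall; the top rail sits at z = 769 and is 34 mm tall, so the border above the opening is 803 − 769 = 34 mm, matching the stile x-width.


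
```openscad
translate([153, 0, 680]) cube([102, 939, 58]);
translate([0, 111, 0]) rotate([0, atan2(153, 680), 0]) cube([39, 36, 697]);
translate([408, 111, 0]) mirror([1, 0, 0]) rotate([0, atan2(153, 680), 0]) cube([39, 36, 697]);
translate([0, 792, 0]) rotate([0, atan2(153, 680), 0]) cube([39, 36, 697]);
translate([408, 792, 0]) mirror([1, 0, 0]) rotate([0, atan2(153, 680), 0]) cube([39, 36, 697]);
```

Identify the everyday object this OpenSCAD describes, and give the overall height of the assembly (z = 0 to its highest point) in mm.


A sawhorse. The overall height is 738 mm.

A beam across two mirrored pairs of raked legs — a sawhorse. The beam's underside is at z = 680 (matching the legs' vertical rise in atan2(153, 680)) and the beam is 58 mm tall, so its top is at 680 + 58 = 738 mm. The raked legs top out at the beam's underside, so that is the highest point.


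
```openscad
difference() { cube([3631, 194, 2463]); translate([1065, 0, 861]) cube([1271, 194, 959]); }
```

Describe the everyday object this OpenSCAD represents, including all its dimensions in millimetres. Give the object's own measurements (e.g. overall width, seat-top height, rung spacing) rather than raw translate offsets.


A wall 3631 mm long (x), 194 mm thick (y), 2463 mm tall, with a rectangular window opening cut through it. The opening is 1271 mm wide and 959 mm tall; its sill is at z = 861 mm and its near (−x) edge is 1065 mm from the wall's −x end. The opening passes through the full wall thickness.


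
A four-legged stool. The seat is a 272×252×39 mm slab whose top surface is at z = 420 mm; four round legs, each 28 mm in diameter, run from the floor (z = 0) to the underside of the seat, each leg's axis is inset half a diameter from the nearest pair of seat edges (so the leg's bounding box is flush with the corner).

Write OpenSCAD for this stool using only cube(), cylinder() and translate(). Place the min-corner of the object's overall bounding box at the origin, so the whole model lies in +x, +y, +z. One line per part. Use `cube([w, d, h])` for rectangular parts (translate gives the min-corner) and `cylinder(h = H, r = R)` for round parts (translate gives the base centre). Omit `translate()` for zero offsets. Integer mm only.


translate([0, 0, 381]) cube([272, 252, 39]);
translate([14, 14, 0]) cylinder(h = 381, r = 14);
translate([258, 14, 0]) cylinder(h = 381, r = 14);
translate([14, 238, 0]) cylinder(h = 381, r = 14);
translate([258, 238, 0]) cylinder(h = 381, r = 14);


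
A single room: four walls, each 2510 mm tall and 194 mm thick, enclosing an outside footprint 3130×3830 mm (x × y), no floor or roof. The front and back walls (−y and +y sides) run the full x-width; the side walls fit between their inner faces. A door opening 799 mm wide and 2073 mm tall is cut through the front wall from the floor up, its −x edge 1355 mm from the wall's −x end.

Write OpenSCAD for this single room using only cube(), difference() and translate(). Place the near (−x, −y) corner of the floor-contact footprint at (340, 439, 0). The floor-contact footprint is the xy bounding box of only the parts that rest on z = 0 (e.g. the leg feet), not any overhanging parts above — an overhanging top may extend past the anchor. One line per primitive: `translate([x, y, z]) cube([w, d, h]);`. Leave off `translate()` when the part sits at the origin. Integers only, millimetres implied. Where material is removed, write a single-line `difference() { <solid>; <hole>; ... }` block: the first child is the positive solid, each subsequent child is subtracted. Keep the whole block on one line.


difference() { translate([340, 439, 0]) cube([3130, 194, 2510]); translate([1695, 439, 0]) cube([799, 194, 2073]); }
translate([340, 4075, 0]) cube([3130, 194, 2510]);
translate([340, 633, 0]) cube([194, 3442, 2510]);
translate([3276, 633, 0]) cube([194, 3442, 2510]);


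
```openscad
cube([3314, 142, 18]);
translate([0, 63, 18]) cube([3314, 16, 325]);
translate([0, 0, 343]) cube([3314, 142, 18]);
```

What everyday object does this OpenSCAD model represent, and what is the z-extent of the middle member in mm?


An I-beam. The web height is 325 mm.

Two wide flanges with a thin centred web — an I-beam. Overall 361 mm minus two 18 mm flanges gives a web of 361 − 2·18 = 325 mm.


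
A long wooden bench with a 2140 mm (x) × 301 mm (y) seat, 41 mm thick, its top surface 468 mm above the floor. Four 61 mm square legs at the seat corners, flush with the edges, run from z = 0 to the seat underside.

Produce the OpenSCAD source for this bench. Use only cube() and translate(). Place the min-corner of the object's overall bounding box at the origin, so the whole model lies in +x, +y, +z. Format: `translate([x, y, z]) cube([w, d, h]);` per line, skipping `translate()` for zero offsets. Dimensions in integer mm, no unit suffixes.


translate([0, 0, 427]) cube([2140, 301, 41]);
cube([61, 61, 427]);
translate([0, 240, 0]) cube([61, 61, 427]);
translate([2079, 0, 0]) cube([61, 61, 427]);
translate([2079, 240, 0]) cube([61, 61, 427]);


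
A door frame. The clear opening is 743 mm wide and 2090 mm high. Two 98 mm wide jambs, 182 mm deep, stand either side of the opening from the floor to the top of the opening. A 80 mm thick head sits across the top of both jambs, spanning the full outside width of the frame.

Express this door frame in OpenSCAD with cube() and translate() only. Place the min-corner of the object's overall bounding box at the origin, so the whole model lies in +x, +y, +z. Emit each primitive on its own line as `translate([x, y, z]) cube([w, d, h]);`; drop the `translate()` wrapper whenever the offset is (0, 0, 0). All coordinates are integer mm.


cube([98, 182, 2090]);
translate([841, 0, 0]) cube([98, 182, 2090]);
translate([0, 0, 2090]) cube([939, 182, 80]);


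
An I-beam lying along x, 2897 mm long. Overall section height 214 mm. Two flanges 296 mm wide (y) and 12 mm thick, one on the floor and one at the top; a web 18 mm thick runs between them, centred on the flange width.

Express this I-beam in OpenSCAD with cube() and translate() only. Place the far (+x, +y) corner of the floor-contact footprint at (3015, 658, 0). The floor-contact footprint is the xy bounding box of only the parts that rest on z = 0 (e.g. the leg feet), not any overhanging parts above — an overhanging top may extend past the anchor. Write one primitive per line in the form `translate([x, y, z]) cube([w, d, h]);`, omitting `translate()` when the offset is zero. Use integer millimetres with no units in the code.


translate([118, 362, 0]) cube([2897, 296, 12]);
translate([118, 501, 12]) cube([2897, 18, 190]);
translate([118, 362, 202]) cube([2897, 296, 12]);


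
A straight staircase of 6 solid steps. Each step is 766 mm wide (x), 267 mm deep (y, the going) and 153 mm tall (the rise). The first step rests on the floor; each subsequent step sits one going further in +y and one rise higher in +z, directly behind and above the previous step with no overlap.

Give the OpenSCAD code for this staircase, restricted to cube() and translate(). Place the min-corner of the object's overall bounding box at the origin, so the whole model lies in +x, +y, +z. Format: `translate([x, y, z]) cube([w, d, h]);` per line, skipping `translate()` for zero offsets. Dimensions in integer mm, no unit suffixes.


cube([766, 267, 153]);
translate([0, 267, 153]) cube([766, 267, 153]);
translate([0, 534, 306]) cube([766, 267, 153]);
translate([0, 801, 459]) cube([766, 267, 153]);
translate([0, 1068, 612]) cube([766, 267, 153]);
translate([0, 1335, 765]) cube([766, 267, 153]);


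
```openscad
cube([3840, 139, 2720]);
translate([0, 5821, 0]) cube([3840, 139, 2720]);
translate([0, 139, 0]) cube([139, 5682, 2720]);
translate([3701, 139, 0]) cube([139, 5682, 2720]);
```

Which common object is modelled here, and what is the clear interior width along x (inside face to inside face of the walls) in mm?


A house (or room) frame. The interior width is 3562 mm.

Four 2720 mm walls enclosing a rectangle with no floor or roof — a room or house frame. Outside width is 3840 mm and wall thickness is 139 mm, so the interior width is 3840 − 2 × 139 = 3562 mm.


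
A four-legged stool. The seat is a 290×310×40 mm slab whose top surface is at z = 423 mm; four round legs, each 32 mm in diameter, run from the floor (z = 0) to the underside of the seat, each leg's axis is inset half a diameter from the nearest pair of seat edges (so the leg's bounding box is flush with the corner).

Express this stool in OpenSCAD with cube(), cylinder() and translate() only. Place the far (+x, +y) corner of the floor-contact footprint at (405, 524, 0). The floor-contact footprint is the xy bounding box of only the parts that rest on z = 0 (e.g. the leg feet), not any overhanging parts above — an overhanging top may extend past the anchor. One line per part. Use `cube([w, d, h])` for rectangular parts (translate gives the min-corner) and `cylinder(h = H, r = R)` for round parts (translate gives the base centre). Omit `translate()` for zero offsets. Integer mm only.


translate([115, 214, 383]) cube([290, 310, 40]);
translate([131, 230, 0]) cylinder(h = 383, r = 16);
translate([389, 230, 0]) cylinder(h = 383, r = 16);
translate([131, 508, 0]) cylinder(h = 383, r = 16);
translate([389, 508, 0]) cylinder(h = 383, r = 16);


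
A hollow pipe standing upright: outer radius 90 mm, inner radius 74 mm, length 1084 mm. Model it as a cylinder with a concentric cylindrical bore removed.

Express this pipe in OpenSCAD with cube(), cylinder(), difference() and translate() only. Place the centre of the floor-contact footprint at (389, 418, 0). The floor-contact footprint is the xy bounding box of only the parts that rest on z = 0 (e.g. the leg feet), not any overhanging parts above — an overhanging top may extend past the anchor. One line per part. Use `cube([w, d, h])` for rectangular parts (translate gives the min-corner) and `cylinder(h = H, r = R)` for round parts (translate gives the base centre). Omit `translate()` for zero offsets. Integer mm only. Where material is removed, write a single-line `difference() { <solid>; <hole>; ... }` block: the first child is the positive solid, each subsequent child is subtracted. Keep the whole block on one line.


difference() { translate([389, 418, 0]) cylinder(h = 1084, r = 90); translate([389, 418, 0]) cylinder(h = 1084, r = 74); }


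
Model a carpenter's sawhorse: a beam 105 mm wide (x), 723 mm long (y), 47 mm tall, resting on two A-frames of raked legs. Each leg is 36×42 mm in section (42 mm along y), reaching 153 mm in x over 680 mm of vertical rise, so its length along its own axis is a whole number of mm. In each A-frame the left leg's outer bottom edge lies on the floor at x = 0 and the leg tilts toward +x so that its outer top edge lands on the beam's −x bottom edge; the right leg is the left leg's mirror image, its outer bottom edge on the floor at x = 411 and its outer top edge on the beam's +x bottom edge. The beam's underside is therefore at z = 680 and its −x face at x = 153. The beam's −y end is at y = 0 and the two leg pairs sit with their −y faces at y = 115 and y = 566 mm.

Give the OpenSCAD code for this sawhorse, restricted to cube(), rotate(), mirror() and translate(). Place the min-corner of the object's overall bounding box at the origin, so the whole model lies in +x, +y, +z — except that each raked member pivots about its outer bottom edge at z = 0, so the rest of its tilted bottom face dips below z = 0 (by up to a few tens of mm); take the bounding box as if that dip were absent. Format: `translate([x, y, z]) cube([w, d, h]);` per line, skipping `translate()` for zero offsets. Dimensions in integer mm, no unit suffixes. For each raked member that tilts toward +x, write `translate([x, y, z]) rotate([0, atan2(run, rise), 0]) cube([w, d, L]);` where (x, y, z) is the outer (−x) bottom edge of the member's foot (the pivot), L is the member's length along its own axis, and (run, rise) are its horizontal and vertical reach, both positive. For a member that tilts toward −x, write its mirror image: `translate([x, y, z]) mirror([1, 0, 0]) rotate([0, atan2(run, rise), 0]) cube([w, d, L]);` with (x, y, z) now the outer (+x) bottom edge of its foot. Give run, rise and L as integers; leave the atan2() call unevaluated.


translate([153, 0, 680]) cube([105, 723, 47]);
translate([0, 115, 0]) rotate([0, atan2(153, 680), 0]) cube([36, 42, 697]);
translate([411, 115, 0]) mirror([1, 0, 0]) rotate([0, atan2(153, 680), 0]) cube([36, 42, 697]);
translate([0, 566, 0]) rotate([0, atan2(153, 680), 0]) cube([36, 42, 697]);
translate([411, 566, 0]) mirror([1, 0, 0]) rotate([0, atan2(153, 680), 0]) cube([36, 42, 697]);


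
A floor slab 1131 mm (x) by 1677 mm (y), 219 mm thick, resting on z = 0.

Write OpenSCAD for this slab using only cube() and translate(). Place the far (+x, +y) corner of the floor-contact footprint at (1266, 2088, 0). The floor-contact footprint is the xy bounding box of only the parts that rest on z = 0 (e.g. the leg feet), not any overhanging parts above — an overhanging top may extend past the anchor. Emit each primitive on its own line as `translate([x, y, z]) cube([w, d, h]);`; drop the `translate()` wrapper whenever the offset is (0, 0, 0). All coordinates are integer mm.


translate([135, 411, 0]) cube([1131, 1677, 219]);


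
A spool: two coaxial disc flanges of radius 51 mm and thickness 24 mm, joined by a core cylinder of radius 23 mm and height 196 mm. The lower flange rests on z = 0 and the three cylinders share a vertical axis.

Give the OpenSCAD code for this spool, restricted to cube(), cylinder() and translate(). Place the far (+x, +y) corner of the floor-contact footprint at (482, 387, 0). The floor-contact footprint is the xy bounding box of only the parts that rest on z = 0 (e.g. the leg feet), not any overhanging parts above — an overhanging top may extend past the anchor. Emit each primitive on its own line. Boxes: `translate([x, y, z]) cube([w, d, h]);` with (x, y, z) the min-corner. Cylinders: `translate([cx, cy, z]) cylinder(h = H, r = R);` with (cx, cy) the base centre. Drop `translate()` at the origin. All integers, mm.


translate([431, 336, 0]) cylinder(h = 24, r = 51);
translate([431, 336, 24]) cylinder(h = 196, r = 23);
translate([431, 336, 220]) cylinder(h = 24, r = 51);


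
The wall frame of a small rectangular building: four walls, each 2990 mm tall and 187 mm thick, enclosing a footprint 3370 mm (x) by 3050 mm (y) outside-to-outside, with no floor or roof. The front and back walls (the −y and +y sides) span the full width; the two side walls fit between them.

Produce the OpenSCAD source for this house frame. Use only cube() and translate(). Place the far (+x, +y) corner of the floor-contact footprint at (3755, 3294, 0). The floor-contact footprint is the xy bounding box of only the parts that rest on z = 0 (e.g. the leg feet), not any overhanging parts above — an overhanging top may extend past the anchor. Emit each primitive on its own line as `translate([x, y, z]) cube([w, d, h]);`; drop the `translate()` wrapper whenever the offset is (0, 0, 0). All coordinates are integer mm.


translate([385, 244, 0]) cube([3370, 187, 2990]);
translate([385, 3107, 0]) cube([3370, 187, 2990]);
translate([385, 431, 0]) cube([187, 2676, 2990]);
translate([3568, 431, 0]) cube([187, 2676, 2990]);


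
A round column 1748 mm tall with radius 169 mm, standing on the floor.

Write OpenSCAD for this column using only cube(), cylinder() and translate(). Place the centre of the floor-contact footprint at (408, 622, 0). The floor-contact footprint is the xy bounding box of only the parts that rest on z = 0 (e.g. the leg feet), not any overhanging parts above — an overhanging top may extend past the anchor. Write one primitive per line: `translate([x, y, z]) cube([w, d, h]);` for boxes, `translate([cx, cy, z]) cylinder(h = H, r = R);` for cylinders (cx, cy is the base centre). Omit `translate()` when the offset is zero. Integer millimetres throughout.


translate([408, 622, 0]) cylinder(h = 1748, r = 169);


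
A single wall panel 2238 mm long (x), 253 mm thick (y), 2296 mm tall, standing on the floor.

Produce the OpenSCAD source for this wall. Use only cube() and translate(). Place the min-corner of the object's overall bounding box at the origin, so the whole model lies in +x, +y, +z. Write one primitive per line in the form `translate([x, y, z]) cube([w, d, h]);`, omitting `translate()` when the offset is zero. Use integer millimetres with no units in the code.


cube([2238, 253, 2296]);


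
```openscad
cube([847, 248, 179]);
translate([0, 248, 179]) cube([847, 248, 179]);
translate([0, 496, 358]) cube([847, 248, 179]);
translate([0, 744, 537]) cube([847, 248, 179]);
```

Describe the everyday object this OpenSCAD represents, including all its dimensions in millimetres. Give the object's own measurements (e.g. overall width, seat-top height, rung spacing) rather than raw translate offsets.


A straight staircase of 4 solid steps. Each step is 847 mm wide (x), 248 mm deep (y, the going) and 179 mm tall (the rise). The first step rests on the floor; each subsequent step sits one going further in +y and one rise higher in +z, directly behind and above the previous step with no overlap.


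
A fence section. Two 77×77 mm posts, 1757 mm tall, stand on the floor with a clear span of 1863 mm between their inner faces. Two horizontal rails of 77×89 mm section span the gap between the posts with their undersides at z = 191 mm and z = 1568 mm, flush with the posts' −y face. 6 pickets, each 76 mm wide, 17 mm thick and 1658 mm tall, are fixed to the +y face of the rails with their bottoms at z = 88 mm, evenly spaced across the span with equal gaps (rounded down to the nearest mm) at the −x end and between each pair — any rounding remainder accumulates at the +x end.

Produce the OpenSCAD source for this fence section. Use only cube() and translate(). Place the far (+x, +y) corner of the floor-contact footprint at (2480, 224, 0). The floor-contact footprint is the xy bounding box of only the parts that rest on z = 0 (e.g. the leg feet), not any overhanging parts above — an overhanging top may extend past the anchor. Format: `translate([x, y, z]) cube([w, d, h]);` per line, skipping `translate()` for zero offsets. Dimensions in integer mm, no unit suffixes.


translate([463, 147, 0]) cube([77, 77, 1757]);
translate([2403, 147, 0]) cube([77, 77, 1757]);
translate([540, 147, 191]) cube([1863, 77, 89]);
translate([540, 147, 1568]) cube([1863, 77, 89]);
translate([741, 224, 88]) cube([76, 17, 1658]);
translate([1018, 224, 88]) cube([76, 17, 1658]);
translate([1295, 224, 88]) cube([76, 17, 1658]);
translate([1572, 224, 88]) cube([76, 17, 1658]);
translate([1849, 224, 88]) cube([76, 17, 1658]);
translate([2126, 224, 88]) cube([76, 17, 1658]);


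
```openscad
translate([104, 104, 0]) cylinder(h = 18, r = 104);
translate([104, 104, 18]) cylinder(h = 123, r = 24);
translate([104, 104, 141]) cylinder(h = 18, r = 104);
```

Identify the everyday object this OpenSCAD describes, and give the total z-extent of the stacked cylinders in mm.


A spool. The overall height is 159 mm.

Three coaxial cylinders, large–small–large — a spool. Two 18 mm flanges and a 123 mm core give 18 + 123 + 18 = 159 mm.


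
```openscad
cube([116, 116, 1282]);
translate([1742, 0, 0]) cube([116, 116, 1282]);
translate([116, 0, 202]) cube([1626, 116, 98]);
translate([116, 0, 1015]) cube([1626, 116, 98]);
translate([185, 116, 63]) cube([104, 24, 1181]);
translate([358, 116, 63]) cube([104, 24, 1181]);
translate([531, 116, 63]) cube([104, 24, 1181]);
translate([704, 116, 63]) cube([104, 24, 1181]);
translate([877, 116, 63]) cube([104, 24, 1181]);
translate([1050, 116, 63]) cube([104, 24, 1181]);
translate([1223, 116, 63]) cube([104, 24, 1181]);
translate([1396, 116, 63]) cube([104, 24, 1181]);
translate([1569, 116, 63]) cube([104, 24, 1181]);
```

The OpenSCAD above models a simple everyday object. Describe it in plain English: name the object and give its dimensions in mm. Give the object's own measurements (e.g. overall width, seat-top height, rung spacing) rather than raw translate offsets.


A fence section. Two 116×116 mm posts, 1282 mm tall, stand on the floor with a clear span of 1626 mm between their inner faces. Two horizontal rails of 116×98 mm section span the gap between the posts with their undersides at z = 202 mm and z = 1015 mm, flush with the posts' −y face. 9 pickets, each 104 mm wide, 24 mm thick and 1181 mm tall, are fixed to the +y face of the rails with their bottoms at z = 63 mm, spaced across the span with a 69 mm gap after the −x post and between neighbouring pickets and before the +x post.


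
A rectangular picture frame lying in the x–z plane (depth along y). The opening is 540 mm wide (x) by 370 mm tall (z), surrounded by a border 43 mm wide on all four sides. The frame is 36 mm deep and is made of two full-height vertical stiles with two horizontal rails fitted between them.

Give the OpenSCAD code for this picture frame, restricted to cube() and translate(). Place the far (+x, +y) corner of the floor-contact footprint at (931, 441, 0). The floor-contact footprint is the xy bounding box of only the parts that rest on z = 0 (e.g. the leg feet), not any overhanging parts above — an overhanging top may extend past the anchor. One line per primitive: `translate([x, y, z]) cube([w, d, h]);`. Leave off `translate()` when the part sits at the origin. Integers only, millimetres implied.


translate([305, 405, 0]) cube([43, 36, 456]);
translate([888, 405, 0]) cube([43, 36, 456]);
translate([348, 405, 0]) cube([540, 36, 43]);
translate([348, 405, 413]) cube([540, 36, 43]);


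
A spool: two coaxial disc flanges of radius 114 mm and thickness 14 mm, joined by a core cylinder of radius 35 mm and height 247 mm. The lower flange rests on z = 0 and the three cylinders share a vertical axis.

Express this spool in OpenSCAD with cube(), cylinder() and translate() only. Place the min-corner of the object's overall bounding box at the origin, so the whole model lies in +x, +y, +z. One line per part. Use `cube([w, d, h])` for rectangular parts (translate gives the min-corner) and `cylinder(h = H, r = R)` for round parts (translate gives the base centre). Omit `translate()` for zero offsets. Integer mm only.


translate([114, 114, 0]) cylinder(h = 14, r = 114);
translate([114, 114, 14]) cylinder(h = 247, r = 35);
translate([114, 114, 261]) cylinder(h = 14, r = 114);


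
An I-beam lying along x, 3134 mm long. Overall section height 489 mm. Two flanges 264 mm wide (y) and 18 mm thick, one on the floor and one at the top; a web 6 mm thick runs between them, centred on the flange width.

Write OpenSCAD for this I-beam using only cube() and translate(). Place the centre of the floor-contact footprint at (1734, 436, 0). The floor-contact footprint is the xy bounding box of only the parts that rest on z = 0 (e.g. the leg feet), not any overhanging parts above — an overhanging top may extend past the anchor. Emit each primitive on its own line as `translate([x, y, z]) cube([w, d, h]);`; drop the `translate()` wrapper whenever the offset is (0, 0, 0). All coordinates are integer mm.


translate([167, 304, 0]) cube([3134, 264, 18]);
translate([167, 433, 18]) cube([3134, 6, 453]);
translate([167, 304, 471]) cube([3134, 264, 18]);


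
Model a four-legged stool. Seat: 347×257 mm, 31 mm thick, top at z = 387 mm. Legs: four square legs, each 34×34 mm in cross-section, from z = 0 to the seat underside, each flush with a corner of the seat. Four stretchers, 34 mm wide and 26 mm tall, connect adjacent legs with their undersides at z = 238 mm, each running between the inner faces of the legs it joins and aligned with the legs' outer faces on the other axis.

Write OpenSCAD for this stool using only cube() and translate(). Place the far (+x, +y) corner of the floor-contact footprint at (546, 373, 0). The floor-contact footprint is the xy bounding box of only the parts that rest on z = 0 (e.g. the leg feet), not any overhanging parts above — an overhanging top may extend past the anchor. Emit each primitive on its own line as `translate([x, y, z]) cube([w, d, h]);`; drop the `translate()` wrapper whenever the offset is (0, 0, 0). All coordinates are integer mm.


// leg_h = 387 - 31 = 356
// stretcher span = 347 - 2*34 = 279
translate([199, 116, 356]) cube([347, 257, 31]);
translate([199, 116, 0]) cube([34, 34, 356]);
translate([512, 116, 0]) cube([34, 34, 356]);
translate([199, 339, 0]) cube([34, 34, 356]);
translate([512, 339, 0]) cube([34, 34, 356]);
translate([233, 116, 238]) cube([279, 34, 26]);
translate([233, 339, 238]) cube([279, 34, 26]);
translate([199, 150, 238]) cube([34, 189, 26]);
translate([512, 150, 238]) cube([34, 189, 26]);


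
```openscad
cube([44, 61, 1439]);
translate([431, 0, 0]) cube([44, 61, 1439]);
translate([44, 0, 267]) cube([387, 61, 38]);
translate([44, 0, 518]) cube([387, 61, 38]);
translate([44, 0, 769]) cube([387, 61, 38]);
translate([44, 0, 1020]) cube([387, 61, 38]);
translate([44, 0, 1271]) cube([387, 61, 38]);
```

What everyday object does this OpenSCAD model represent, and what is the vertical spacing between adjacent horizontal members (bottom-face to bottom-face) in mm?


A ladder. The rung spacing is 251 mm.

Two tall 44×61 posts with 5 short bars between them — a ladder. Adjacent rungs sit at z = 267 and z = 518, so the spacing is 518 − 267 = 251 mm.


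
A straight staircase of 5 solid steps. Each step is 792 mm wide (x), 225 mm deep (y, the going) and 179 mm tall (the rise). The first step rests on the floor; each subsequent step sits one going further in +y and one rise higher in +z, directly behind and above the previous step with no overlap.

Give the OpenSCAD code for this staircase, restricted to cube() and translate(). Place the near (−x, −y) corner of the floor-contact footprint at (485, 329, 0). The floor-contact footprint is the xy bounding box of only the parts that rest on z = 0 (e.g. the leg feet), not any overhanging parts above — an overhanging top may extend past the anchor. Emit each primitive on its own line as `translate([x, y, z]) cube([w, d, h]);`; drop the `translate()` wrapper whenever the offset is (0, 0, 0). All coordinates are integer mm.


translate([485, 329, 0]) cube([792, 225, 179]);
translate([485, 554, 179]) cube([792, 225, 179]);
translate([485, 779, 358]) cube([792, 225, 179]);
translate([485, 1004, 537]) cube([792, 225, 179]);
translate([485, 1229, 716]) cube([792, 225, 179]);


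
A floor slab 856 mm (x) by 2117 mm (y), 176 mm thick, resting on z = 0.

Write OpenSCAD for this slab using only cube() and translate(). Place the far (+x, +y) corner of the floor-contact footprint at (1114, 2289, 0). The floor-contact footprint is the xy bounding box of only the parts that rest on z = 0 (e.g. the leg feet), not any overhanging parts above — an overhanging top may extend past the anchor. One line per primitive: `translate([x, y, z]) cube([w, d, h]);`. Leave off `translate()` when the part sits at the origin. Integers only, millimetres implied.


translate([258, 172, 0]) cube([856, 2117, 176]);


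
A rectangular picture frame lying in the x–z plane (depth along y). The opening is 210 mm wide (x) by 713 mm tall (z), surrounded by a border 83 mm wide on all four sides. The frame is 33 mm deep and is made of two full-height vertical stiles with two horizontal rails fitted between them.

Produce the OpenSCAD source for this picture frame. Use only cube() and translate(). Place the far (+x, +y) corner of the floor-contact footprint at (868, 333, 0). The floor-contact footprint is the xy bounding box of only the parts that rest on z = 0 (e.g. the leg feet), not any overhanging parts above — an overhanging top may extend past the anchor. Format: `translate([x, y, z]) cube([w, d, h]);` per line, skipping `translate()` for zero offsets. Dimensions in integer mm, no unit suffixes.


translate([492, 300, 0]) cube([83, 33, 879]);
translate([785, 300, 0]) cube([83, 33, 879]);
translate([575, 300, 0]) cube([210, 33, 83]);
translate([575, 300, 796]) cube([210, 33, 83]);


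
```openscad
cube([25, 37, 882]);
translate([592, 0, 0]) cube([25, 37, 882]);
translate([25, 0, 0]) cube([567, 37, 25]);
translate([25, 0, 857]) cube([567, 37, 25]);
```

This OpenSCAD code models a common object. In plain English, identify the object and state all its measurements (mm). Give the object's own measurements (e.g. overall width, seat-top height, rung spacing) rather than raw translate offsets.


A rectangular picture frame lying in the x–z plane (depth along y). The opening is 567 mm wide (x) by 832 mm tall (z), surrounded by a border 25 mm wide on all four sides. The frame is 37 mm deep and is made of two full-height vertical stiles with two horizontal rails fitted between them.


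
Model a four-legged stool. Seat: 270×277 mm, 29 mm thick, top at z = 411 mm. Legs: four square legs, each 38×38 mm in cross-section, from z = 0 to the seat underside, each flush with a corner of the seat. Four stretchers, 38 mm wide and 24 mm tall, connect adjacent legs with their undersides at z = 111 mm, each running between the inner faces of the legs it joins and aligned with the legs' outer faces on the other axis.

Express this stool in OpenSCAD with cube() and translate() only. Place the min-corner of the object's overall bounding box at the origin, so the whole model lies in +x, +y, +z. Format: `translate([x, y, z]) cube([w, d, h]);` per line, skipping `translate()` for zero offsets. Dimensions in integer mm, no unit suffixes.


translate([0, 0, 382]) cube([270, 277, 29]);
cube([38, 38, 382]);
translate([232, 0, 0]) cube([38, 38, 382]);
translate([0, 239, 0]) cube([38, 38, 382]);
translate([232, 239, 0]) cube([38, 38, 382]);
translate([38, 0, 111]) cube([194, 38, 24]);
translate([38, 239, 111]) cube([194, 38, 24]);
translate([0, 38, 111]) cube([38, 201, 24]);
translate([232, 38, 111]) cube([38, 201, 24]);


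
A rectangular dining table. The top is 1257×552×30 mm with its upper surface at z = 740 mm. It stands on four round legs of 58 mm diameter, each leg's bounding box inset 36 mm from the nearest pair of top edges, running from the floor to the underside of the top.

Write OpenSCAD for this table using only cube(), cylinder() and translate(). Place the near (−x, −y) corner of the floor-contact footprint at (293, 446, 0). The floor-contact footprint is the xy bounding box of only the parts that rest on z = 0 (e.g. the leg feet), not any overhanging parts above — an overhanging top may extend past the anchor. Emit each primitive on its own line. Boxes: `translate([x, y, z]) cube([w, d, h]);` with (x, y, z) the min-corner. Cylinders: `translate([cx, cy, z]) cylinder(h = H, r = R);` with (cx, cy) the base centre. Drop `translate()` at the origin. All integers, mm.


// leg_h = 740 - 30 = 710
translate([257, 410, 710]) cube([1257, 552, 30]);
translate([322, 475, 0]) cylinder(h = 710, r = 29);
translate([1449, 475, 0]) cylinder(h = 710, r = 29);
translate([322, 897, 0]) cylinder(h = 710, r = 29);
translate([1449, 897, 0]) cylinder(h = 710, r = 29);


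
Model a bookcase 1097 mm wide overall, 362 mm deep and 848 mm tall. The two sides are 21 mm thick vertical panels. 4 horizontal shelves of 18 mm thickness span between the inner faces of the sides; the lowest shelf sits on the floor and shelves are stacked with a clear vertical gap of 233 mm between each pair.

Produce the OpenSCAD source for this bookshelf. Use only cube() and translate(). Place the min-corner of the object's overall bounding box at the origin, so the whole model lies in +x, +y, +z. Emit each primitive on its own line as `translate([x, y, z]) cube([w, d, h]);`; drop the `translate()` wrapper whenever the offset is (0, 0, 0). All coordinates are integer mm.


cube([21, 362, 848]);
translate([1076, 0, 0]) cube([21, 362, 848]);
translate([21, 0, 0]) cube([1055, 362, 18]);
translate([21, 0, 251]) cube([1055, 362, 18]);
translate([21, 0, 502]) cube([1055, 362, 18]);
translate([21, 0, 753]) cube([1055, 362, 18]);


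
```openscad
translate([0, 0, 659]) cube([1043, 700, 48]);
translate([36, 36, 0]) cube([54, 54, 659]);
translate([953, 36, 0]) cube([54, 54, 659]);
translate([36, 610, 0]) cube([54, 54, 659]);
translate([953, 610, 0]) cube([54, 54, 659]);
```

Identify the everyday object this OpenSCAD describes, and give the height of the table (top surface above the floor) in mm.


A table. The table height is 707 mm.

A 1043×700×48 slab sits at z = 659 on four 54 mm square posts — a table. The top surface is at 659 + 48 = 707 mm.


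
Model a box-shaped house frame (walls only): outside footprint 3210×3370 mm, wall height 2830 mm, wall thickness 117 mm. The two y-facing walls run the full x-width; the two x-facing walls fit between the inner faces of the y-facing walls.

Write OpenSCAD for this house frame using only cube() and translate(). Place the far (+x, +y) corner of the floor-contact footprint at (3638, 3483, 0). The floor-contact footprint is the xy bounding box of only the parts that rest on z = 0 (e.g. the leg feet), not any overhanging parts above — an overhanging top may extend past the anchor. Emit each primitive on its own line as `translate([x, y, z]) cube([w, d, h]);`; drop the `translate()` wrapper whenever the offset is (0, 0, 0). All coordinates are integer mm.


translate([428, 113, 0]) cube([3210, 117, 2830]);
translate([428, 3366, 0]) cube([3210, 117, 2830]);
translate([428, 230, 0]) cube([117, 3136, 2830]);
translate([3521, 230, 0]) cube([117, 3136, 2830]);


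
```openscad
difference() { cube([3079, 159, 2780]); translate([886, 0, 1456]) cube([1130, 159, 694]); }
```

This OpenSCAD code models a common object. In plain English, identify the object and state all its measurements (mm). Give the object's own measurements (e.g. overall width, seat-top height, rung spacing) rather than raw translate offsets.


A wall 3079 mm long (x), 159 mm thick (y), 2780 mm tall, with a rectangular window opening cut through it. The opening is 1130 mm wide and 694 mm tall; its sill is at z = 1456 mm and its near (−x) edge is 886 mm from the wall's −x end. The opening passes through the full wall thickness.


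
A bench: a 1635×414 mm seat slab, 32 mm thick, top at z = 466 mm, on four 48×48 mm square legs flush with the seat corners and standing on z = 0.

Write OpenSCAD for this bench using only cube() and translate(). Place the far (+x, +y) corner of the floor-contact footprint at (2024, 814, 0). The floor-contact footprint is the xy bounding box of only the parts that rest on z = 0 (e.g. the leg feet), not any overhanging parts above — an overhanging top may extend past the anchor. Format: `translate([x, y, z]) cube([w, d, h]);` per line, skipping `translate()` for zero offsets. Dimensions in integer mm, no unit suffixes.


translate([389, 400, 434]) cube([1635, 414, 32]);
translate([389, 400, 0]) cube([48, 48, 434]);
translate([389, 766, 0]) cube([48, 48, 434]);
translate([1976, 400, 0]) cube([48, 48, 434]);
translate([1976, 766, 0]) cube([48, 48, 434]);
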